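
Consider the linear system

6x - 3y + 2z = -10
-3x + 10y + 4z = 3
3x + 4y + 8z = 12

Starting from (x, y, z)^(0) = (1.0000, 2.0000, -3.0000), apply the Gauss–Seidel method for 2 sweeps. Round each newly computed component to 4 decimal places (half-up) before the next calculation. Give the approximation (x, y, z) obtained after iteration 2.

(-1.0583, -0.2475, 2.0206)

Iteration 1:
  x = (-10 - (-3)·2.0000 - (2)·-3.0000) / (6) = 0.3333
  y = (3 - (-3)·0.3333 - (4)·-3.0000) / (10) = 1.6000
  z = (12 - (3)·0.3333 - (4)·1.6000) / (8) = 0.5750
Iteration 2:
  x = (-10 - (-3)·1.6000 - (2)·0.5750) / (6) = -1.0583
  y = (3 - (-3)·-1.0583 - (4)·0.5750) / (10) = -0.2475
  z = (12 - (3)·-1.0583 - (4)·-0.2475) / (8) = 2.0206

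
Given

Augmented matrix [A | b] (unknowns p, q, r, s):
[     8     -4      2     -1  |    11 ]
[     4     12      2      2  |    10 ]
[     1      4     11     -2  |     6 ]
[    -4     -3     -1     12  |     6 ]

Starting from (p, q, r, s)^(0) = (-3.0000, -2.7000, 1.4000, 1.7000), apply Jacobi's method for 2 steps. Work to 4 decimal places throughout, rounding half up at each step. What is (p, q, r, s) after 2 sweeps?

(1.3738, 0.6957, -0.1155, 0.9674)

Iteration 1:
  p = (11 - (-4)·-2.7000 - (2)·1.4000 - (-1)·1.7000) / (8) = -0.1125
  q = (10 - (4)·-3.0000 - (2)·1.4000 - (2)·1.7000) / (12) = 1.3167
  r = (6 - (1)·-3.0000 - (4)·-2.7000 - (-2)·1.7000) / (11) = 2.1091
  s = (6 - (-4)·-3.0000 - (-3)·-2.7000 - (-1)·1.4000) / (12) = -1.0583
Iteration 2:
  p = (11 - (-4)·1.3167 - (2)·2.1091 - (-1)·-1.0583) / (8) = 1.3738
  q = (10 - (4)·-0.1125 - (2)·2.1091 - (2)·-1.0583) / (12) = 0.6957
  r = (6 - (1)·-0.1125 - (4)·1.3167 - (-2)·-1.0583) / (11) = -0.1155
  s = (6 - (-4)·-0.1125 - (-3)·1.3167 - (-1)·2.1091) / (12) = 0.9674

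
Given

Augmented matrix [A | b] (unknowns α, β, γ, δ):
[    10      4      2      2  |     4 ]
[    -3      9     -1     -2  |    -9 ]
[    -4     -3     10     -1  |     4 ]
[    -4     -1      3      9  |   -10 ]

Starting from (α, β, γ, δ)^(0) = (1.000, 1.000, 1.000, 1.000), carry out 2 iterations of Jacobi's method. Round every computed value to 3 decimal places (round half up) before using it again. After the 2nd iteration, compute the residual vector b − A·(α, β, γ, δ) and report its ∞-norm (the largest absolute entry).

Iteration 1:
  α = (4 - (4)·1.000 - (2)·1.000 - (2)·1.000) / (10) = -0.400
  β = (-9 - (-3)·1.000 - (-1)·1.000 - (-2)·1.000) / (9) = -0.333
  γ = (4 - (-4)·1.000 - (-3)·1.000 - (-1)·1.000) / (10) = 1.200
  δ = (-10 - (-4)·1.000 - (-1)·1.000 - (3)·1.000) / (9) = -0.889
Iteration 2:
  α = (4 - (4)·-0.333 - (2)·1.200 - (2)·-0.889) / (10) = 0.471
  β = (-9 - (-3)·-0.400 - (-1)·1.200 - (-2)·-0.889) / (9) = -1.198
  γ = (4 - (-4)·-0.400 - (-3)·-0.333 - (-1)·-0.889) / (10) = 0.051
  δ = (-10 - (-4)·-0.400 - (-1)·-0.333 - (3)·1.200) / (9) = -1.726
Residual b − A·x = (7.432, -0.206, 0.054, 6.067); ∞-norm = 7.432

7.432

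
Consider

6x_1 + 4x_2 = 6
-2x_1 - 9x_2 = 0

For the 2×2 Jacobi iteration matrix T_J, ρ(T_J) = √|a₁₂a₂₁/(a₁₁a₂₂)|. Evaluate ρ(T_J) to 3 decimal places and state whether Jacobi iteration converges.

0.385

a₁₂a₂₁/(a₁₁a₂₂) = (4)·(-2) / ((6)·(-9)) = 0.148148
ρ = √|0.148148| = √0.148148 = 0.385
ρ < 1, so Jacobi converges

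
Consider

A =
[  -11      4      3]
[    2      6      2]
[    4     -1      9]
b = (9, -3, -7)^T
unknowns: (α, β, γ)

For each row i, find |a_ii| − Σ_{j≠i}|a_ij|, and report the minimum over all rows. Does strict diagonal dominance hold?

2

row 1: |-11| − (4+3) = 4
row 2: |6| − (2+2) = 2
row 3: |9| − (4+1) = 4
minimum over rows = 2 → strictly diagonally dominant (convergence guaranteed)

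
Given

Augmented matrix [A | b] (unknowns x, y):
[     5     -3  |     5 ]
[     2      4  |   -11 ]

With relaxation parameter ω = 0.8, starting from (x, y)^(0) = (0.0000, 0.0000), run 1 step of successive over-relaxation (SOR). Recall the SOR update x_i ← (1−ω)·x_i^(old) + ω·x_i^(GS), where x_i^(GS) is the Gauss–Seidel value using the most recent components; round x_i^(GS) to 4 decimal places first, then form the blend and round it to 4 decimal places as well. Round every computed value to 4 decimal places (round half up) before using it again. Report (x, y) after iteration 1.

(0.8000, -2.5200)

Iteration 1:
  x: GS value = (5 - (-3)·0.0000) / (5) = 1.0000;  x ← (1−ω)·0.0000 + ω·1.0000 = 0.8000
  y: GS value = (-11 - (2)·0.8000) / (4) = -3.1500;  y ← (1−ω)·0.0000 + ω·-3.1500 = -2.5200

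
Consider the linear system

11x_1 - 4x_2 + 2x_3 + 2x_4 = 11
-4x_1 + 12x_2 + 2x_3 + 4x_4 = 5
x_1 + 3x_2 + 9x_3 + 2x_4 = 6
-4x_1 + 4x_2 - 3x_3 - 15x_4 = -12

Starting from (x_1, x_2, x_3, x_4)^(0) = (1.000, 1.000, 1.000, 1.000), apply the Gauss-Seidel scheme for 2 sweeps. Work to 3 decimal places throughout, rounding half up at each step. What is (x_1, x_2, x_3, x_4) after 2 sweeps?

(0.945, 0.507, 0.270, 0.629)

Iteration 1:
  x_1 = (11 - (-4)·1.000 - (2)·1.000 - (2)·1.000) / (11) = 1.000
  x_2 = (5 - (-4)·1.000 - (2)·1.000 - (4)·1.000) / (12) = 0.250
  x_3 = (6 - (1)·1.000 - (3)·0.250 - (2)·1.000) / (9) = 0.250
  x_4 = (-12 - (-4)·1.000 - (4)·0.250 - (-3)·0.250) / (-15) = 0.550
Iteration 2:
  x_1 = (11 - (-4)·0.250 - (2)·0.250 - (2)·0.550) / (11) = 0.945
  x_2 = (5 - (-4)·0.945 - (2)·0.250 - (4)·0.550) / (12) = 0.507
  x_3 = (6 - (1)·0.945 - (3)·0.507 - (2)·0.550) / (9) = 0.270
  x_4 = (-12 - (-4)·0.945 - (4)·0.507 - (-3)·0.270) / (-15) = 0.629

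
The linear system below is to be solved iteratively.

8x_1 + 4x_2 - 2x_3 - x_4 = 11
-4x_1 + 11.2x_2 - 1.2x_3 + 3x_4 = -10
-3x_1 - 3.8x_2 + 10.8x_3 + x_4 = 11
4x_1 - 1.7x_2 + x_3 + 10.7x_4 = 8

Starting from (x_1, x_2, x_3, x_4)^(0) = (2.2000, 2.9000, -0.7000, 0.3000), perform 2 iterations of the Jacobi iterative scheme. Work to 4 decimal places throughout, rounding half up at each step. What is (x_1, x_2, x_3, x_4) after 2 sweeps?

Iteration 1:
  x_1 = (11 - (4)·2.9000 - (-2)·-0.7000 - (-1)·0.3000) / (8) = -0.2125
  x_2 = (-10 - (-4)·2.2000 - (-1.2)·-0.7000 - (3)·0.3000) / (11.2) = -0.2625
  x_3 = (11 - (-3)·2.2000 - (-3.8)·2.9000 - (1)·0.3000) / (10.8) = 2.6222
  x_4 = (8 - (4)·2.2000 - (-1.7)·2.9000 - (1)·-0.7000) / (10.7) = 0.4514
Iteration 2:
  x_1 = (11 - (4)·-0.2625 - (-2)·2.6222 - (-1)·0.4514) / (8) = 2.2182
  x_2 = (-10 - (-4)·-0.2125 - (-1.2)·2.6222 - (3)·0.4514) / (11.2) = -0.8087
  x_3 = (11 - (-3)·-0.2125 - (-3.8)·-0.2625 - (1)·0.4514) / (10.8) = 0.8253
  x_4 = (8 - (4)·-0.2125 - (-1.7)·-0.2625 - (1)·2.6222) / (10.7) = 0.5403

(2.2182, -0.8087, 0.8253, 0.5403)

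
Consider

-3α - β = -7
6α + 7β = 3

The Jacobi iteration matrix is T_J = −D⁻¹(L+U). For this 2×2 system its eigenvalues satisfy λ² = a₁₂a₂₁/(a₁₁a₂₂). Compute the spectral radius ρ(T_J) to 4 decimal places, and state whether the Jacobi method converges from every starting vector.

a₁₂a₂₁/(a₁₁a₂₂) = (-1)·(6) / ((-3)·(7)) = 0.285714
ρ = √|0.285714| = √0.285714 = 0.5345
ρ < 1, so Jacobi converges

0.5345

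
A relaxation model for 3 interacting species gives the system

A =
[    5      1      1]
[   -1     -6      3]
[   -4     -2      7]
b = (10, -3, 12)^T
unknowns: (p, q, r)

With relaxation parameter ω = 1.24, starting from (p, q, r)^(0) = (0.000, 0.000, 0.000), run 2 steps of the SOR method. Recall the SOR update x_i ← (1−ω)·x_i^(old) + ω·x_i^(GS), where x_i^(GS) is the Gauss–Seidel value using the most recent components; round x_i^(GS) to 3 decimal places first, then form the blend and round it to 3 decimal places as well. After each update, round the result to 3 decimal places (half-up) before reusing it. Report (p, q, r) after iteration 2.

(0.885, 2.842, 2.819)

Iteration 1:
  p: GS value = (10 - (1)·0.000 - (1)·0.000) / (5) = 2.000;  p ← (1−ω)·0.000 + ω·2.000 = 2.480
  q: GS value = (-3 - (-1)·2.480 - (3)·0.000) / (-6) = 0.087;  q ← (1−ω)·0.000 + ω·0.087 = 0.108
  r: GS value = (12 - (-4)·2.480 - (-2)·0.108) / (7) = 3.162;  r ← (1−ω)·0.000 + ω·3.162 = 3.921
Iteration 2:
  p: GS value = (10 - (1)·0.108 - (1)·3.921) / (5) = 1.194;  p ← (1−ω)·2.480 + ω·1.194 = 0.885
  q: GS value = (-3 - (-1)·0.885 - (3)·3.921) / (-6) = 2.313;  q ← (1−ω)·0.108 + ω·2.313 = 2.842
  r: GS value = (12 - (-4)·0.885 - (-2)·2.842) / (7) = 3.032;  r ← (1−ω)·3.921 + ω·3.032 = 2.819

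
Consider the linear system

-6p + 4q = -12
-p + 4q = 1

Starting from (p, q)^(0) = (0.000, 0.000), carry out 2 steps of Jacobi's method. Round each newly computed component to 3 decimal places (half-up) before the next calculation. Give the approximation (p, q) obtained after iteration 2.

Iteration 1:
  p = (-12 - (4)·0.000) / (-6) = 2.000
  q = (1 - (-1)·0.000) / (4) = 0.250
Iteration 2:
  p = (-12 - (4)·0.250) / (-6) = 2.167
  q = (1 - (-1)·2.000) / (4) = 0.750

(2.167, 0.750)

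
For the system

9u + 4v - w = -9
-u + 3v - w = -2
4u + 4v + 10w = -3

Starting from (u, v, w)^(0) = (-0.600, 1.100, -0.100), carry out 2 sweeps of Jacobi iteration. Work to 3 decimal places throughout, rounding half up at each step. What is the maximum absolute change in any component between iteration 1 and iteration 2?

1.160

Iteration 1:
  u = (-9 - (4)·1.100 - (-1)·-0.100) / (9) = -1.500
  v = (-2 - (-1)·-0.600 - (-1)·-0.100) / (3) = -0.900
  w = (-3 - (4)·-0.600 - (4)·1.100) / (10) = -0.500
Iteration 2:
  u = (-9 - (4)·-0.900 - (-1)·-0.500) / (9) = -0.656
  v = (-2 - (-1)·-1.500 - (-1)·-0.500) / (3) = -1.333
  w = (-3 - (4)·-1.500 - (4)·-0.900) / (10) = 0.660
Change: (0.844, -0.433, 1.160) → max |·| = 1.160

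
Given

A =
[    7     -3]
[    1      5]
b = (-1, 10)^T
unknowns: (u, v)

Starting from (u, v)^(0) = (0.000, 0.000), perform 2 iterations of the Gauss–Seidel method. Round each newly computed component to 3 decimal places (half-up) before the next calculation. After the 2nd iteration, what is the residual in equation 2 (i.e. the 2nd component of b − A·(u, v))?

-0.002

Iteration 1:
  u = (-1 - (-3)·0.000) / (7) = -0.143
  v = (10 - (1)·-0.143) / (5) = 2.029
Iteration 2:
  u = (-1 - (-3)·2.029) / (7) = 0.727
  v = (10 - (1)·0.727) / (5) = 1.855
Residual b − A·x = (-0.524, -0.002)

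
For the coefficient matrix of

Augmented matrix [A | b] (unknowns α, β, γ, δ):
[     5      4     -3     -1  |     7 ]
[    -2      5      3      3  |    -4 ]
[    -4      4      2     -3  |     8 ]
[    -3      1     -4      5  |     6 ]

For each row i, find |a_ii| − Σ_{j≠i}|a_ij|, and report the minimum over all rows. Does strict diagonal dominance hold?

-9

row 1: |5| − (4+3+1) = -3
row 2: |5| − (2+3+3) = -3
row 3: |2| − (4+4+3) = -9
row 4: |5| − (3+1+4) = -3
minimum over rows = -9 → not strictly diagonally dominant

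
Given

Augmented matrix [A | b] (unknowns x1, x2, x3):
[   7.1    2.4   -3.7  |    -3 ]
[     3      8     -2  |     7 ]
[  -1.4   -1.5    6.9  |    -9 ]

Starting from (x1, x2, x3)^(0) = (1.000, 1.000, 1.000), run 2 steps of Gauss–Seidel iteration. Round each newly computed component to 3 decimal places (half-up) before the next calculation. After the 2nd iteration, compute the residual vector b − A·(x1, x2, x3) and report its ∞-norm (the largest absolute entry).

Iteration 1:
  x1 = (-3 - (2.4)·1.000 - (-3.7)·1.000) / (7.1) = -0.239
  x2 = (7 - (3)·-0.239 - (-2)·1.000) / (8) = 1.215
  x3 = (-9 - (-1.4)·-0.239 - (-1.5)·1.215) / (6.9) = -1.089
Iteration 2:
  x1 = (-3 - (2.4)·1.215 - (-3.7)·-1.089) / (7.1) = -1.401
  x2 = (7 - (3)·-1.401 - (-2)·-1.089) / (8) = 1.128
  x3 = (-9 - (-1.4)·-1.401 - (-1.5)·1.128) / (6.9) = -1.343
Residual b − A·x = (-0.729, -0.507, -0.003); ∞-norm = 0.729

0.729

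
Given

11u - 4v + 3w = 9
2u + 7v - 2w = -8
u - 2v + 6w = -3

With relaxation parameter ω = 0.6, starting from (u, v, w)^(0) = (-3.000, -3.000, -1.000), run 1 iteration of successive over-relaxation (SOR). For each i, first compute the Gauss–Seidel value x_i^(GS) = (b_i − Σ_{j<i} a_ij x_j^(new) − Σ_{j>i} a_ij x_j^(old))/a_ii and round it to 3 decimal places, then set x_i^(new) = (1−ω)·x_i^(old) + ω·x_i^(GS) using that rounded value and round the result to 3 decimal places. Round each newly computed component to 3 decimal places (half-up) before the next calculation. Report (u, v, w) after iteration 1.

(-1.200, -1.852, -0.950)

Iteration 1:
  u: GS value = (9 - (-4)·-3.000 - (3)·-1.000) / (11) = 0.000;  u ← (1−ω)·-3.000 + ω·0.000 = -1.200
  v: GS value = (-8 - (2)·-1.200 - (-2)·-1.000) / (7) = -1.086;  v ← (1−ω)·-3.000 + ω·-1.086 = -1.852
  w: GS value = (-3 - (1)·-1.200 - (-2)·-1.852) / (6) = -0.917;  w ← (1−ω)·-1.000 + ω·-0.917 = -0.950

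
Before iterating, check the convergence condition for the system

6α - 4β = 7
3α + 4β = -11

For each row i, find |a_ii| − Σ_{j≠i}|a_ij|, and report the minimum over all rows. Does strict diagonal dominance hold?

1

row 1: |6| − (4) = 2
row 2: |4| − (3) = 1
minimum over rows = 1 → strictly diagonally dominant (convergence guaranteed)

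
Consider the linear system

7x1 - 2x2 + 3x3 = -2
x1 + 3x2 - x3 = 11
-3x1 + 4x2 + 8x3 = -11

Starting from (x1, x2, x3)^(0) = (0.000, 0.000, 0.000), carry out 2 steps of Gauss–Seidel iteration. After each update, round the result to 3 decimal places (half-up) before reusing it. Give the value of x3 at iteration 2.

Iteration 1:
  x1 = (-2 - (-2)·0.000 - (3)·0.000) / (7) = -0.286
  x2 = (11 - (1)·-0.286 - (-1)·0.000) / (3) = 3.762
  x3 = (-11 - (-3)·-0.286 - (4)·3.762) / (8) = -3.363
Iteration 2:
  x1 = (-2 - (-2)·3.762 - (3)·-3.363) / (7) = 2.230
  x2 = (11 - (1)·2.230 - (-1)·-3.363) / (3) = 1.802
  x3 = (-11 - (-3)·2.230 - (4)·1.802) / (8) = -1.440

-1.440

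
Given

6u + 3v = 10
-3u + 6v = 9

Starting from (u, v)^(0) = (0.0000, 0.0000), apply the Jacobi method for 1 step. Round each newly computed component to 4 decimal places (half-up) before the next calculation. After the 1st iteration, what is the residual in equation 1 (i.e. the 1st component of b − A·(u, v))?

Iteration 1:
  u = (10 - (3)·0.0000) / (6) = 1.6667
  v = (9 - (-3)·0.0000) / (6) = 1.5000
Residual b − A·x = (-4.5002, 5.0001)

-4.5002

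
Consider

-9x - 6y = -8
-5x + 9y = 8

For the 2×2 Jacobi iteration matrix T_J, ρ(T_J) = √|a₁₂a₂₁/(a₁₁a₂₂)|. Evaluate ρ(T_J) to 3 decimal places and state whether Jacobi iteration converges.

0.609

a₁₂a₂₁/(a₁₁a₂₂) = (-6)·(-5) / ((-9)·(9)) = -0.370370
ρ = √|-0.370370| = √0.370370 = 0.609
ρ < 1, so Jacobi converges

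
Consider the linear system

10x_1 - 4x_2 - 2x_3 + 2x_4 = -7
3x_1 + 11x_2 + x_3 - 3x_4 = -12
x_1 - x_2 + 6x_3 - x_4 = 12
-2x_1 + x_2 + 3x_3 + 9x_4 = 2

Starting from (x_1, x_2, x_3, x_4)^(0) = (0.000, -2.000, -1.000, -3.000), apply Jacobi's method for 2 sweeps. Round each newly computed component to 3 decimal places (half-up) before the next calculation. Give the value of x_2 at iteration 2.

Iteration 1:
  x_1 = (-7 - (-4)·-2.000 - (-2)·-1.000 - (2)·-3.000) / (10) = -1.100
  x_2 = (-12 - (3)·0.000 - (1)·-1.000 - (-3)·-3.000) / (11) = -1.818
  x_3 = (12 - (1)·0.000 - (-1)·-2.000 - (-1)·-3.000) / (6) = 1.167
  x_4 = (2 - (-2)·0.000 - (1)·-2.000 - (3)·-1.000) / (9) = 0.778
Iteration 2:
  x_1 = (-7 - (-4)·-1.818 - (-2)·1.167 - (2)·0.778) / (10) = -1.349
  x_2 = (-12 - (3)·-1.100 - (1)·1.167 - (-3)·0.778) / (11) = -0.685
  x_3 = (12 - (1)·-1.100 - (-1)·-1.818 - (-1)·0.778) / (6) = 2.010
  x_4 = (2 - (-2)·-1.100 - (1)·-1.818 - (3)·1.167) / (9) = -0.209

-0.685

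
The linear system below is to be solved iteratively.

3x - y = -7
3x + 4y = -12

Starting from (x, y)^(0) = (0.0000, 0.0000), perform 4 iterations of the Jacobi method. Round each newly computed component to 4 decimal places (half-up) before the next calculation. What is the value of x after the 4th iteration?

-2.5000

Iteration 1:
  x = (-7 - (-1)·0.0000) / (3) = -2.3333
  y = (-12 - (3)·0.0000) / (4) = -3.0000
Iteration 2:
  x = (-7 - (-1)·-3.0000) / (3) = -3.3333
  y = (-12 - (3)·-2.3333) / (4) = -1.2500
Iteration 3:
  x = (-7 - (-1)·-1.2500) / (3) = -2.7500
  y = (-12 - (3)·-3.3333) / (4) = -0.5000
Iteration 4:
  x = (-7 - (-1)·-0.5000) / (3) = -2.5000
  y = (-12 - (3)·-2.7500) / (4) = -0.9375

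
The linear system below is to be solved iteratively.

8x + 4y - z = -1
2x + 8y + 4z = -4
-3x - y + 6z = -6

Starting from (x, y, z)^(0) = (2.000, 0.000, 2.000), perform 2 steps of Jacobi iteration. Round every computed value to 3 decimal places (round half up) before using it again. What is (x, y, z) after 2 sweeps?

Iteration 1:
  x = (-1 - (4)·0.000 - (-1)·2.000) / (8) = 0.125
  y = (-4 - (2)·2.000 - (4)·2.000) / (8) = -2.000
  z = (-6 - (-3)·2.000 - (-1)·0.000) / (6) = 0.000
Iteration 2:
  x = (-1 - (4)·-2.000 - (-1)·0.000) / (8) = 0.875
  y = (-4 - (2)·0.125 - (4)·0.000) / (8) = -0.531
  z = (-6 - (-3)·0.125 - (-1)·-2.000) / (6) = -1.271

(0.875, -0.531, -1.271)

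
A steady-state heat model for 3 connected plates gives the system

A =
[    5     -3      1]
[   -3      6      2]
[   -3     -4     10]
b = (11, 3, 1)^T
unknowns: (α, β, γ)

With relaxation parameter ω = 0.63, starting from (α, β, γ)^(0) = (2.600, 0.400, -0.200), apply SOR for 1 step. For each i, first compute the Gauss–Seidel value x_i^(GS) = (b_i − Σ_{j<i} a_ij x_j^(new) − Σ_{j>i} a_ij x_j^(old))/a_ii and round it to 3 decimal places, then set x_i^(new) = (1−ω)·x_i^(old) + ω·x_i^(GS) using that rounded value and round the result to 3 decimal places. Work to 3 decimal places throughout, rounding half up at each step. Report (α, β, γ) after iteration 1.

(2.524, 1.300, 0.794)

Iteration 1:
  α: GS value = (11 - (-3)·0.400 - (1)·-0.200) / (5) = 2.480;  α ← (1−ω)·2.600 + ω·2.480 = 2.524
  β: GS value = (3 - (-3)·2.524 - (2)·-0.200) / (6) = 1.829;  β ← (1−ω)·0.400 + ω·1.829 = 1.300
  γ: GS value = (1 - (-3)·2.524 - (-4)·1.300) / (10) = 1.377;  γ ← (1−ω)·-0.200 + ω·1.377 = 0.794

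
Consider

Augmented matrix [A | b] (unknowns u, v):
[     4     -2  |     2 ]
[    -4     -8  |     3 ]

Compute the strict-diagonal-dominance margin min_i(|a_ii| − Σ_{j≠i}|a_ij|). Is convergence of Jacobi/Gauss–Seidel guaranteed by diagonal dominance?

row 1: |4| − (2) = 2
row 2: |-8| − (4) = 4
minimum over rows = 2 → strictly diagonally dominant (convergence guaranteed)

2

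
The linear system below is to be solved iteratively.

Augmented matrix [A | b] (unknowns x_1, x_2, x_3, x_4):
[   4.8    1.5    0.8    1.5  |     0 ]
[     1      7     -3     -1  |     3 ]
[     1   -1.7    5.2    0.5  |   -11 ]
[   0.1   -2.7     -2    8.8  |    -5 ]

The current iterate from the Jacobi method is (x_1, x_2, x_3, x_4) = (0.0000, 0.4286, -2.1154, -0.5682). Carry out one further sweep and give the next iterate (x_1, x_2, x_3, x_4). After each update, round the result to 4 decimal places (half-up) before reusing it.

One sweep:
  x_1 = (0 - (1.5)·0.4286 - (0.8)·-2.1154 - (1.5)·-0.5682) / (4.8) = 0.3962
  x_2 = (3 - (1)·0.0000 - (-3)·-2.1154 - (-1)·-0.5682) / (7) = -0.5592
  x_3 = (-11 - (1)·0.0000 - (-1.7)·0.4286 - (0.5)·-0.5682) / (5.2) = -1.9206
  x_4 = (-5 - (0.1)·0.0000 - (-2.7)·0.4286 - (-2)·-2.1154) / (8.8) = -0.9175

(0.3962, -0.5592, -1.9206, -0.9175)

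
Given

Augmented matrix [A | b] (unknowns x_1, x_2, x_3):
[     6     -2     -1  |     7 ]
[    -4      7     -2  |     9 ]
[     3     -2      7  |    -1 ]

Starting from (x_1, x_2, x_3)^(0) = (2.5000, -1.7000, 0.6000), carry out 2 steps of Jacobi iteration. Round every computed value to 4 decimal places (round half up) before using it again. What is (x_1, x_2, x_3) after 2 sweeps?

(1.8452, 1.2000, 0.3816)

Iteration 1:
  x_1 = (7 - (-2)·-1.7000 - (-1)·0.6000) / (6) = 0.7000
  x_2 = (9 - (-4)·2.5000 - (-2)·0.6000) / (7) = 2.8857
  x_3 = (-1 - (3)·2.5000 - (-2)·-1.7000) / (7) = -1.7000
Iteration 2:
  x_1 = (7 - (-2)·2.8857 - (-1)·-1.7000) / (6) = 1.8452
  x_2 = (9 - (-4)·0.7000 - (-2)·-1.7000) / (7) = 1.2000
  x_3 = (-1 - (3)·0.7000 - (-2)·2.8857) / (7) = 0.3816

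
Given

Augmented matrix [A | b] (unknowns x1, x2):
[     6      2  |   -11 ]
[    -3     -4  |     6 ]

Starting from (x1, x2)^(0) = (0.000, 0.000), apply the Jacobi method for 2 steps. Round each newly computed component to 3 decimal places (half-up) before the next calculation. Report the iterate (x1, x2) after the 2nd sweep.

(-1.333, -0.125)

Iteration 1:
  x1 = (-11 - (2)·0.000) / (6) = -1.833
  x2 = (6 - (-3)·0.000) / (-4) = -1.500
Iteration 2:
  x1 = (-11 - (2)·-1.500) / (6) = -1.333
  x2 = (6 - (-3)·-1.833) / (-4) = -0.125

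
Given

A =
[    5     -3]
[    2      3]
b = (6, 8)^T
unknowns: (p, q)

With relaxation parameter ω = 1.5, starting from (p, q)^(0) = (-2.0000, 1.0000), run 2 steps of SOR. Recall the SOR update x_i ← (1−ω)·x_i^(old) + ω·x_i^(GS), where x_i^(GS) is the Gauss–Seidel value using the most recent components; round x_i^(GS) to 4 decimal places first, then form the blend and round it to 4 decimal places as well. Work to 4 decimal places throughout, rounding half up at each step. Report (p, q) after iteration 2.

Iteration 1:
  p: GS value = (6 - (-3)·1.0000) / (5) = 1.8000;  p ← (1−ω)·-2.0000 + ω·1.8000 = 3.7000
  q: GS value = (8 - (2)·3.7000) / (3) = 0.2000;  q ← (1−ω)·1.0000 + ω·0.2000 = -0.2000
Iteration 2:
  p: GS value = (6 - (-3)·-0.2000) / (5) = 1.0800;  p ← (1−ω)·3.7000 + ω·1.0800 = -0.2300
  q: GS value = (8 - (2)·-0.2300) / (3) = 2.8200;  q ← (1−ω)·-0.2000 + ω·2.8200 = 4.3300

(-0.2300, 4.3300)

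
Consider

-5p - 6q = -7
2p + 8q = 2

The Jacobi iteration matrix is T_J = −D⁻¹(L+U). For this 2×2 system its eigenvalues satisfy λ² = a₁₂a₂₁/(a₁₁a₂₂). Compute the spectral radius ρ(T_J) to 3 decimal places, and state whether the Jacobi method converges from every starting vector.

a₁₂a₂₁/(a₁₁a₂₂) = (-6)·(2) / ((-5)·(8)) = 0.300000
ρ = √|0.300000| = √0.300000 = 0.548
ρ < 1, so Jacobi converges

0.548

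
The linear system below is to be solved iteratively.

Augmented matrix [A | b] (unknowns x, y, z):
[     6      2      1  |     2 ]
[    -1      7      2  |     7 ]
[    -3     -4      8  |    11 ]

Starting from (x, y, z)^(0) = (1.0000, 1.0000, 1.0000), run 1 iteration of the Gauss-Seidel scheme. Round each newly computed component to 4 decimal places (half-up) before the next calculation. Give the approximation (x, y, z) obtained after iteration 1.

Iteration 1:
  x = (2 - (2)·1.0000 - (1)·1.0000) / (6) = -0.1667
  y = (7 - (-1)·-0.1667 - (2)·1.0000) / (7) = 0.6905
  z = (11 - (-3)·-0.1667 - (-4)·0.6905) / (8) = 1.6577

(-0.1667, 0.6905, 1.6577)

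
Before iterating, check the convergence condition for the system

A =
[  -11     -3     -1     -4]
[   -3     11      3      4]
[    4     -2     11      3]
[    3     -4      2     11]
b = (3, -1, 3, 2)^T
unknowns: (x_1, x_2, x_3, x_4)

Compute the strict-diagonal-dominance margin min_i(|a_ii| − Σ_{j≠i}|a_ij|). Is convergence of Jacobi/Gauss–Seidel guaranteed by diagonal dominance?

1

row 1: |-11| − (3+1+4) = 3
row 2: |11| − (3+3+4) = 1
row 3: |11| − (4+2+3) = 2
row 4: |11| − (3+4+2) = 2
minimum over rows = 1 → strictly diagonally dominant (convergence guaranteed)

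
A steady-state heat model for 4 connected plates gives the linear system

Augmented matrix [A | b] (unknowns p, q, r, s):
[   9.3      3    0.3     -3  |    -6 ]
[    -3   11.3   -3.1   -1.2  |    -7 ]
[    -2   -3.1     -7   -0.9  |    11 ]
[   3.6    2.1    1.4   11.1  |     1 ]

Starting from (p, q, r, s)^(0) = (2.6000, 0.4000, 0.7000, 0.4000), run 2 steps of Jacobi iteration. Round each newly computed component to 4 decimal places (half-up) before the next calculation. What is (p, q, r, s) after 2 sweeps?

Iteration 1:
  p = (-6 - (3)·0.4000 - (0.3)·0.7000 - (-3)·0.4000) / (9.3) = -0.6677
  q = (-7 - (-3)·2.6000 - (-3.1)·0.7000 - (-1.2)·0.4000) / (11.3) = 0.3053
  r = (11 - (-2)·2.6000 - (-3.1)·0.4000 - (-0.9)·0.4000) / (-7) = -2.5429
  s = (1 - (3.6)·2.6000 - (2.1)·0.4000 - (1.4)·0.7000) / (11.1) = -0.9171
Iteration 2:
  p = (-6 - (3)·0.3053 - (0.3)·-2.5429 - (-3)·-0.9171) / (9.3) = -0.9575
  q = (-7 - (-3)·-0.6677 - (-3.1)·-2.5429 - (-1.2)·-0.9171) / (11.3) = -1.5917
  r = (11 - (-2)·-0.6677 - (-3.1)·0.3053 - (-0.9)·-0.9171) / (-7) = -1.3979
  s = (1 - (3.6)·-0.6677 - (2.1)·0.3053 - (1.4)·-2.5429) / (11.1) = 0.5696

(-0.9575, -1.5917, -1.3979, 0.5696)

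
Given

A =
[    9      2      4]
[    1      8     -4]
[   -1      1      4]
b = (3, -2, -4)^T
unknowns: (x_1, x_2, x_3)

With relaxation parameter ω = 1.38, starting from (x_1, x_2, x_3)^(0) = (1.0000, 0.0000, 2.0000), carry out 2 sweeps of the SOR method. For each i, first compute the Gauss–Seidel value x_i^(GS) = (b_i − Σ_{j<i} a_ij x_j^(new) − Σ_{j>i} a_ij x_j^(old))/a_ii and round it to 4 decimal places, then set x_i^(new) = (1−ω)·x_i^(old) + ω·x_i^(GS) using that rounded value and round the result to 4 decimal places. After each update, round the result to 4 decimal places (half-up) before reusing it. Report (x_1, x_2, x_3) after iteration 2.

Iteration 1:
  x_1: GS value = (3 - (2)·0.0000 - (4)·2.0000) / (9) = -0.5556;  x_1 ← (1−ω)·1.0000 + ω·-0.5556 = -1.1467
  x_2: GS value = (-2 - (1)·-1.1467 - (-4)·2.0000) / (8) = 0.8933;  x_2 ← (1−ω)·0.0000 + ω·0.8933 = 1.2328
  x_3: GS value = (-4 - (-1)·-1.1467 - (1)·1.2328) / (4) = -1.5949;  x_3 ← (1−ω)·2.0000 + ω·-1.5949 = -2.9610
Iteration 2:
  x_1: GS value = (3 - (2)·1.2328 - (4)·-2.9610) / (9) = 1.3754;  x_1 ← (1−ω)·-1.1467 + ω·1.3754 = 2.3338
  x_2: GS value = (-2 - (1)·2.3338 - (-4)·-2.9610) / (8) = -2.0222;  x_2 ← (1−ω)·1.2328 + ω·-2.0222 = -3.2591
  x_3: GS value = (-4 - (-1)·2.3338 - (1)·-3.2591) / (4) = 0.3982;  x_3 ← (1−ω)·-2.9610 + ω·0.3982 = 1.6747

(2.3338, -3.2591, 1.6747)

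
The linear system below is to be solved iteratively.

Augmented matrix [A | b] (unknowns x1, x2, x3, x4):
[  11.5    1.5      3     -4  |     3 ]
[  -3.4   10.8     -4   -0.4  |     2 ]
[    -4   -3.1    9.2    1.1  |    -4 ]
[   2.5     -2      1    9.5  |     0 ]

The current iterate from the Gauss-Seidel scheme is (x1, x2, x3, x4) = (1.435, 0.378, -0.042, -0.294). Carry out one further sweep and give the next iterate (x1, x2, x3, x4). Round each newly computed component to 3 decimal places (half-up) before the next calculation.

(0.120, 0.197, -0.281, 0.039)

One sweep:
  x1 = (3 - (1.5)·0.378 - (3)·-0.042 - (-4)·-0.294) / (11.5) = 0.120
  x2 = (2 - (-3.4)·0.120 - (-4)·-0.042 - (-0.4)·-0.294) / (10.8) = 0.197
  x3 = (-4 - (-4)·0.120 - (-3.1)·0.197 - (1.1)·-0.294) / (9.2) = -0.281
  x4 = (0 - (2.5)·0.120 - (-2)·0.197 - (1)·-0.281) / (9.5) = 0.039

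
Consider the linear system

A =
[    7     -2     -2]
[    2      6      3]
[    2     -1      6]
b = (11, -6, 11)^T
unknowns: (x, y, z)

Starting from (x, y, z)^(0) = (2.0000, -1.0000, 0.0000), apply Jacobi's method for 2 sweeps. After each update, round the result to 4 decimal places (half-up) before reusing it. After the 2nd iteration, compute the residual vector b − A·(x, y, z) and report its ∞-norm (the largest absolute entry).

Iteration 1:
  x = (11 - (-2)·-1.0000 - (-2)·0.0000) / (7) = 1.2857
  y = (-6 - (2)·2.0000 - (3)·0.0000) / (6) = -1.6667
  z = (11 - (2)·2.0000 - (-1)·-1.0000) / (6) = 1.0000
Iteration 2:
  x = (11 - (-2)·-1.6667 - (-2)·1.0000) / (7) = 1.3809
  y = (-6 - (2)·1.2857 - (3)·1.0000) / (6) = -1.9286
  z = (11 - (2)·1.2857 - (-1)·-1.6667) / (6) = 1.1270
Residual b − A·x = (-0.2695, -0.5712, -0.4524); ∞-norm = 0.5712

0.5712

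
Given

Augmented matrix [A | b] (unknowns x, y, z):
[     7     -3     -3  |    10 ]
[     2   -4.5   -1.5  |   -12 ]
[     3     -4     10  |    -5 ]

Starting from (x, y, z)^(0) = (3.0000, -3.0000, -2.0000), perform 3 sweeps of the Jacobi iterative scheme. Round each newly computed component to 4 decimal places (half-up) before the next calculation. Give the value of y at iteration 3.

3.1682

Iteration 1:
  x = (10 - (-3)·-3.0000 - (-3)·-2.0000) / (7) = -0.7143
  y = (-12 - (2)·3.0000 - (-1.5)·-2.0000) / (-4.5) = 4.6667
  z = (-5 - (3)·3.0000 - (-4)·-3.0000) / (10) = -2.6000
Iteration 2:
  x = (10 - (-3)·4.6667 - (-3)·-2.6000) / (7) = 2.3143
  y = (-12 - (2)·-0.7143 - (-1.5)·-2.6000) / (-4.5) = 3.2159
  z = (-5 - (3)·-0.7143 - (-4)·4.6667) / (10) = 1.5810
Iteration 3:
  x = (10 - (-3)·3.2159 - (-3)·1.5810) / (7) = 3.4844
  y = (-12 - (2)·2.3143 - (-1.5)·1.5810) / (-4.5) = 3.1682
  z = (-5 - (3)·2.3143 - (-4)·3.2159) / (10) = 0.0921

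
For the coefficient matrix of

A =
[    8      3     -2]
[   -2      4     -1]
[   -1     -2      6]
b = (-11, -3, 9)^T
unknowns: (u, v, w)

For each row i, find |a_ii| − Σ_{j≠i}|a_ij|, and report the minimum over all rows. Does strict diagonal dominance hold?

row 1: |8| − (3+2) = 3
row 2: |4| − (2+1) = 1
row 3: |6| − (1+2) = 3
minimum over rows = 1 → strictly diagonally dominant (convergence guaranteed)

1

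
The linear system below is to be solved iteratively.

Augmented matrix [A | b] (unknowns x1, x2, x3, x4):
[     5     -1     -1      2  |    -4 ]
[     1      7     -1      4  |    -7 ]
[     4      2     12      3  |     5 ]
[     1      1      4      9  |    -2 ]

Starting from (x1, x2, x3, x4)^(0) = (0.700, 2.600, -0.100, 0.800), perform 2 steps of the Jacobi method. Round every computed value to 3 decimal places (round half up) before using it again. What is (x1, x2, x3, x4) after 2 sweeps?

(-0.987, -0.665, 1.021, 0.221)

Iteration 1:
  x1 = (-4 - (-1)·2.600 - (-1)·-0.100 - (2)·0.800) / (5) = -0.620
  x2 = (-7 - (1)·0.700 - (-1)·-0.100 - (4)·0.800) / (7) = -1.571
  x3 = (5 - (4)·0.700 - (2)·2.600 - (3)·0.800) / (12) = -0.450
  x4 = (-2 - (1)·0.700 - (1)·2.600 - (4)·-0.100) / (9) = -0.544
Iteration 2:
  x1 = (-4 - (-1)·-1.571 - (-1)·-0.450 - (2)·-0.544) / (5) = -0.987
  x2 = (-7 - (1)·-0.620 - (-1)·-0.450 - (4)·-0.544) / (7) = -0.665
  x3 = (5 - (4)·-0.620 - (2)·-1.571 - (3)·-0.544) / (12) = 1.021
  x4 = (-2 - (1)·-0.620 - (1)·-1.571 - (4)·-0.450) / (9) = 0.221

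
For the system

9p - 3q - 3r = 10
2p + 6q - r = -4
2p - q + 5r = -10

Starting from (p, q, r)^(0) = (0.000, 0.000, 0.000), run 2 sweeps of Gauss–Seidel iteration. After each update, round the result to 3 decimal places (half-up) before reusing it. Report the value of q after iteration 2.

Iteration 1:
  p = (10 - (-3)·0.000 - (-3)·0.000) / (9) = 1.111
  q = (-4 - (2)·1.111 - (-1)·0.000) / (6) = -1.037
  r = (-10 - (2)·1.111 - (-1)·-1.037) / (5) = -2.652
Iteration 2:
  p = (10 - (-3)·-1.037 - (-3)·-2.652) / (9) = -0.119
  q = (-4 - (2)·-0.119 - (-1)·-2.652) / (6) = -1.069
  r = (-10 - (2)·-0.119 - (-1)·-1.069) / (5) = -2.166

-1.069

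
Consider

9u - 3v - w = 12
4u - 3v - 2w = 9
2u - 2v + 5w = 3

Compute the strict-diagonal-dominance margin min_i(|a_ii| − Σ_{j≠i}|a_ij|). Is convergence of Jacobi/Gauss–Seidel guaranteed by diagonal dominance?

row 1: |9| − (3+1) = 5
row 2: |-3| − (4+2) = -3
row 3: |5| − (2+2) = 1
minimum over rows = -3 → not strictly diagonally dominant

-3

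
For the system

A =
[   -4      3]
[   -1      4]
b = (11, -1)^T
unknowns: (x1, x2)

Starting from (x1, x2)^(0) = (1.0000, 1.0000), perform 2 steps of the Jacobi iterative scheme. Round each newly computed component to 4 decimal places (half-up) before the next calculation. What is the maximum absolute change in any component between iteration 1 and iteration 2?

0.7500

Iteration 1:
  x1 = (11 - (3)·1.0000) / (-4) = -2.0000
  x2 = (-1 - (-1)·1.0000) / (4) = 0.0000
Iteration 2:
  x1 = (11 - (3)·0.0000) / (-4) = -2.7500
  x2 = (-1 - (-1)·-2.0000) / (4) = -0.7500
Change: (-0.7500, -0.7500) → max |·| = 0.7500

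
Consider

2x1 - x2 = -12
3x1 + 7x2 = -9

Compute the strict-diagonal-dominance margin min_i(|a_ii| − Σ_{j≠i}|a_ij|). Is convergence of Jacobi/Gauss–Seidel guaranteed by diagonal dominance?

row 1: |2| − (1) = 1
row 2: |7| − (3) = 4
minimum over rows = 1 → strictly diagonally dominant (convergence guaranteed)

1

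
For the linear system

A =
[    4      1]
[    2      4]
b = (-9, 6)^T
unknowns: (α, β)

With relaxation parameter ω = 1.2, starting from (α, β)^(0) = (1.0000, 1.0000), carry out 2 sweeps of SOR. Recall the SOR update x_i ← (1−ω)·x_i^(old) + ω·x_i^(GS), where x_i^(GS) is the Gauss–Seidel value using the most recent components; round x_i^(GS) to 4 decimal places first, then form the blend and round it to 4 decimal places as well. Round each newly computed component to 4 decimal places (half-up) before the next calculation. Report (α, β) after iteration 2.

(-3.1160, 2.9656)

Iteration 1:
  α: GS value = (-9 - (1)·1.0000) / (4) = -2.5000;  α ← (1−ω)·1.0000 + ω·-2.5000 = -3.2000
  β: GS value = (6 - (2)·-3.2000) / (4) = 3.1000;  β ← (1−ω)·1.0000 + ω·3.1000 = 3.5200
Iteration 2:
  α: GS value = (-9 - (1)·3.5200) / (4) = -3.1300;  α ← (1−ω)·-3.2000 + ω·-3.1300 = -3.1160
  β: GS value = (6 - (2)·-3.1160) / (4) = 3.0580;  β ← (1−ω)·3.5200 + ω·3.0580 = 2.9656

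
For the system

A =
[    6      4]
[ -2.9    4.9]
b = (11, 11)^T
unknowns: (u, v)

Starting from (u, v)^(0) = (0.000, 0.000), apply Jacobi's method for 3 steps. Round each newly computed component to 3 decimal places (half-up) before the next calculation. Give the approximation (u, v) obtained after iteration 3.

(-0.387, 2.444)

Iteration 1:
  u = (11 - (4)·0.000) / (6) = 1.833
  v = (11 - (-2.9)·0.000) / (4.9) = 2.245
Iteration 2:
  u = (11 - (4)·2.245) / (6) = 0.337
  v = (11 - (-2.9)·1.833) / (4.9) = 3.330
Iteration 3:
  u = (11 - (4)·3.330) / (6) = -0.387
  v = (11 - (-2.9)·0.337) / (4.9) = 2.444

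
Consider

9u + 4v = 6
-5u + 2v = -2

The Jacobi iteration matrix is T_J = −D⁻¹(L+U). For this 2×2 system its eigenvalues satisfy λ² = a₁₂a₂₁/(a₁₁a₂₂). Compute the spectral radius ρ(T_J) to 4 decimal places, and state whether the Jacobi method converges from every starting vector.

a₁₂a₂₁/(a₁₁a₂₂) = (4)·(-5) / ((9)·(2)) = -1.111111
ρ = √|-1.111111| = √1.111111 = 1.0541
ρ > 1, so Jacobi diverges

1.0541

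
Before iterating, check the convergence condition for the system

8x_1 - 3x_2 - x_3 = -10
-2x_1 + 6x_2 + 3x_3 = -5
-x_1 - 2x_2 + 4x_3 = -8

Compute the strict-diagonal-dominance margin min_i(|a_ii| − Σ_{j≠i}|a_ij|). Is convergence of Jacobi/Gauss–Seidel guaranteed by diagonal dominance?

row 1: |8| − (3+1) = 4
row 2: |6| − (2+3) = 1
row 3: |4| − (1+2) = 1
minimum over rows = 1 → strictly diagonally dominant (convergence guaranteed)

1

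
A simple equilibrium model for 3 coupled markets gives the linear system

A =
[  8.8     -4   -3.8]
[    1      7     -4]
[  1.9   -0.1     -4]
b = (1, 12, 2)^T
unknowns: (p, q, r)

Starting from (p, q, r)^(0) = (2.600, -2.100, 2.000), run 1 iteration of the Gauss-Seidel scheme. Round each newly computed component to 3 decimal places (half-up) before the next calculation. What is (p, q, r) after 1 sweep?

(0.023, 2.854, -0.560)

Iteration 1:
  p = (1 - (-4)·-2.100 - (-3.8)·2.000) / (8.8) = 0.023
  q = (12 - (1)·0.023 - (-4)·2.000) / (7) = 2.854
  r = (2 - (1.9)·0.023 - (-0.1)·2.854) / (-4) = -0.560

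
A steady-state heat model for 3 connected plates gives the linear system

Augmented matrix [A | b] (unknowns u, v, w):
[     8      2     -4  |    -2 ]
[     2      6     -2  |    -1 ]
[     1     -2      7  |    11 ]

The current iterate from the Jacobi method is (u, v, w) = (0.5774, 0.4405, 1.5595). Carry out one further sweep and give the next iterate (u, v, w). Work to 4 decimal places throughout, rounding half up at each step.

One sweep:
  u = (-2 - (2)·0.4405 - (-4)·1.5595) / (8) = 0.4196
  v = (-1 - (2)·0.5774 - (-2)·1.5595) / (6) = 0.1607
  w = (11 - (1)·0.5774 - (-2)·0.4405) / (7) = 1.6148

(0.4196, 0.1607, 1.6148)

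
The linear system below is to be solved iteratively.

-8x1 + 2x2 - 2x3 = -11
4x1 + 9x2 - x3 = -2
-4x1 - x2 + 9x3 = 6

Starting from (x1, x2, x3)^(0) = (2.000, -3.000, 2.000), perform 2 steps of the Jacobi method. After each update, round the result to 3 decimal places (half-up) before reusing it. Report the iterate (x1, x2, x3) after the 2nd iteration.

Iteration 1:
  x1 = (-11 - (2)·-3.000 - (-2)·2.000) / (-8) = 0.125
  x2 = (-2 - (4)·2.000 - (-1)·2.000) / (9) = -0.889
  x3 = (6 - (-4)·2.000 - (-1)·-3.000) / (9) = 1.222
Iteration 2:
  x1 = (-11 - (2)·-0.889 - (-2)·1.222) / (-8) = 0.847
  x2 = (-2 - (4)·0.125 - (-1)·1.222) / (9) = -0.142
  x3 = (6 - (-4)·0.125 - (-1)·-0.889) / (9) = 0.623

(0.847, -0.142, 0.623)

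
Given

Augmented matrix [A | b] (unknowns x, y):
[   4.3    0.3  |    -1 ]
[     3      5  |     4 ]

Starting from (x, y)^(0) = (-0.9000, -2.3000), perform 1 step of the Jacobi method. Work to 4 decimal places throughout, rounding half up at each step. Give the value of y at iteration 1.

Iteration 1:
  x = (-1 - (0.3)·-2.3000) / (4.3) = -0.0721
  y = (4 - (3)·-0.9000) / (5) = 1.3400

1.3400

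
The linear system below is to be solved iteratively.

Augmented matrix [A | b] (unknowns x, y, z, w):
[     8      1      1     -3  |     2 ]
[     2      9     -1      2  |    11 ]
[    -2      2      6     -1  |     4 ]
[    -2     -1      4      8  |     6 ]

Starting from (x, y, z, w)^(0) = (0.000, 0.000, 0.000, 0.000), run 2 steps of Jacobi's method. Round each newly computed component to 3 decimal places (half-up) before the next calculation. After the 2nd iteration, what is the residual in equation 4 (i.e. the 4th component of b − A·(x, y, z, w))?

Iteration 1:
  x = (2 - (1)·0.000 - (1)·0.000 - (-3)·0.000) / (8) = 0.250
  y = (11 - (2)·0.000 - (-1)·0.000 - (2)·0.000) / (9) = 1.222
  z = (4 - (-2)·0.000 - (2)·0.000 - (-1)·0.000) / (6) = 0.667
  w = (6 - (-2)·0.000 - (-1)·0.000 - (4)·0.000) / (8) = 0.750
Iteration 2:
  x = (2 - (1)·1.222 - (1)·0.667 - (-3)·0.750) / (8) = 0.295
  y = (11 - (2)·0.250 - (-1)·0.667 - (2)·0.750) / (9) = 1.074
  z = (4 - (-2)·0.250 - (2)·1.222 - (-1)·0.750) / (6) = 0.468
  w = (6 - (-2)·0.250 - (-1)·1.222 - (4)·0.667) / (8) = 0.632
Residual b − A·x = (-0.006, -0.052, 0.266, 0.736)

0.736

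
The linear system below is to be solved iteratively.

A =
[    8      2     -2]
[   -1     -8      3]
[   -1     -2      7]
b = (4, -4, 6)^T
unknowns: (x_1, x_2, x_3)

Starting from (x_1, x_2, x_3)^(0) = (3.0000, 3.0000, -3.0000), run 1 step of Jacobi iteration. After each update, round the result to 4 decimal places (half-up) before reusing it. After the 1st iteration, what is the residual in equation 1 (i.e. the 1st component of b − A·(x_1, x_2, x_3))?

18.2858

Iteration 1:
  x_1 = (4 - (2)·3.0000 - (-2)·-3.0000) / (8) = -1.0000
  x_2 = (-4 - (-1)·3.0000 - (3)·-3.0000) / (-8) = -1.0000
  x_3 = (6 - (-1)·3.0000 - (-2)·3.0000) / (7) = 2.1429
Residual b − A·x = (18.2858, -19.4287, -12.0003)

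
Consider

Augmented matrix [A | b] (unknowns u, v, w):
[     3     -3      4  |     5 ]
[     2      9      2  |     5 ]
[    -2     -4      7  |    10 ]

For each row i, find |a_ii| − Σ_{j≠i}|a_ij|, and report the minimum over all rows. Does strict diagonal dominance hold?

-4

row 1: |3| − (3+4) = -4
row 2: |9| − (2+2) = 5
row 3: |7| − (2+4) = 1
minimum over rows = -4 → not strictly diagonally dominant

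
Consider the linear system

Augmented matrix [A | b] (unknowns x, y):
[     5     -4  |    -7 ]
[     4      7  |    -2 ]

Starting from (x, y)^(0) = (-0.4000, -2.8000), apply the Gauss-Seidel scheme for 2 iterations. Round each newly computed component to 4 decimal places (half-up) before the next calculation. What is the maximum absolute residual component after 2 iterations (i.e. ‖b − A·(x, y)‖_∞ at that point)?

Iteration 1:
  x = (-7 - (-4)·-2.8000) / (5) = -3.6400
  y = (-2 - (4)·-3.6400) / (7) = 1.7943
Iteration 2:
  x = (-7 - (-4)·1.7943) / (5) = 0.0354
  y = (-2 - (4)·0.0354) / (7) = -0.3059
Residual b − A·x = (-8.4006, -0.0003); ∞-norm = 8.4006

8.4006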